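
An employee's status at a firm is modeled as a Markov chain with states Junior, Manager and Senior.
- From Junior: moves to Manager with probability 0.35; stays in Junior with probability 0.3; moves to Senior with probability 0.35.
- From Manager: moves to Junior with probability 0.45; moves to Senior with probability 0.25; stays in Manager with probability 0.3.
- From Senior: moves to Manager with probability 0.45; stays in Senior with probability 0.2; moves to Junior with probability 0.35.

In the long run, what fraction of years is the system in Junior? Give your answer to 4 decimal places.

Let the stationary distribution be π with π = πP and π_1 + π_2 + π_3 = 1.
π_1 = 0.3·π_1 + 0.45·π_2 + 0.35·π_3
π_2 = 0.35·π_1 + 0.3·π_2 + 0.45·π_3
Solving with the normalization constraint gives π = (0.3676, 0.3593, 0.2731).
So the stationary probability of Junior is 0.3676.

0.3676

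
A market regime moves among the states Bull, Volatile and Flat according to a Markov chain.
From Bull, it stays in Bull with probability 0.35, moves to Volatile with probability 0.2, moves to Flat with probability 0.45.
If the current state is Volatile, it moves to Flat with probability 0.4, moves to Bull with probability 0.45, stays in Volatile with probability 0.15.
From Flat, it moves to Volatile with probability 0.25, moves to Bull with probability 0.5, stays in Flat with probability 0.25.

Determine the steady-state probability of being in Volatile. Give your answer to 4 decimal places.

Let the stationary distribution be π with π = πP and π_1 + π_2 + π_3 = 1.
π_1 = 0.35·π_1 + 0.45·π_2 + 0.5·π_3
π_2 = 0.2·π_1 + 0.15·π_2 + 0.25·π_3
Solving with the normalization constraint gives π = (0.4257, 0.2079, 0.3663).
So the stationary probability of Volatile is 0.2079.

0.2079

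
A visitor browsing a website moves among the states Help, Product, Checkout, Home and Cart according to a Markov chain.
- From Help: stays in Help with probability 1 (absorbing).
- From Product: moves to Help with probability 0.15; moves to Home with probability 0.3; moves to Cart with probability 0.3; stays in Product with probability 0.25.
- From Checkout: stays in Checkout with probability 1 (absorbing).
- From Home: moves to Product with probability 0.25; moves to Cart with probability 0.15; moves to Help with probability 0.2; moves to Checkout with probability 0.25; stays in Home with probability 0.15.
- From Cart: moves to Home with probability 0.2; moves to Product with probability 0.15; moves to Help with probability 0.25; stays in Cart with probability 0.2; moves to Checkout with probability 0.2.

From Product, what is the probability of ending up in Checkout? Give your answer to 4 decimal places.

Let h(s) be the probability of absorption at Checkout starting from transient state s. Then h(Checkout) = 1 and h(Help) = 0. By first-step analysis:
h(Product) = 0.15·0 + 0.25·h(Product) + 0.3·h(Home) + 0.3·h(Cart)
h(Home) = 0.2·0 + 0.25·h(Product) + 0.25·1 + 0.15·h(Home) + 0.15·h(Cart)
h(Cart) = 0.25·0 + 0.15·h(Product) + 0.2·1 + 0.2·h(Home) + 0.2·h(Cart)
Solving: h(Product) = 0.3673, h(Home) = 0.4796, h(Cart) = 0.4388.
Starting from Product, the probability is 0.3673.

0.3673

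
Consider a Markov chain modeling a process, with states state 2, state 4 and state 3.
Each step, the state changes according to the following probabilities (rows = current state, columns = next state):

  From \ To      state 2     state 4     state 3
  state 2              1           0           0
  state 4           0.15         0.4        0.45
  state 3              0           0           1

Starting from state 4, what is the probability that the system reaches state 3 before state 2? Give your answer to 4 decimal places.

Let h(s) be the probability of absorption at state 3 starting from transient state s. Then h(state 3) = 1 and h(state 2) = 0. By first-step analysis:
h(state 4) = 0.15·0 + 0.4·h(state 4) + 0.45·1
Solving: h(state 4) = 0.7500.
Starting from state 4, the probability is 0.7500.

0.7500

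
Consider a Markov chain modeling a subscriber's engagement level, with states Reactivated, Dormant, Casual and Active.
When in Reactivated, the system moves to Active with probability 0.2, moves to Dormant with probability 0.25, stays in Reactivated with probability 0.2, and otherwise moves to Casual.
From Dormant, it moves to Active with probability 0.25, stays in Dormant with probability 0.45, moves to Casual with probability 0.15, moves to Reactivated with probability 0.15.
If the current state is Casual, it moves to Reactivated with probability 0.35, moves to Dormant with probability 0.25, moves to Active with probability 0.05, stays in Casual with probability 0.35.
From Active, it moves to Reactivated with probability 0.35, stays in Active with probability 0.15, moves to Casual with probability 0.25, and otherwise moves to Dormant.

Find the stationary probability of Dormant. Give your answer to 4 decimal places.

0.3125

Let the stationary distribution be π with π = πP and π_1 + π_2 + π_3 + π_4 = 1.
π_1 = 0.2·π_1 + 0.15·π_2 + 0.35·π_3 + 0.35·π_4
π_2 = 0.25·π_1 + 0.45·π_2 + 0.25·π_3 + 0.25·π_4
π_3 = 0.35·π_1 + 0.15·π_2 + 0.35·π_3 + 0.25·π_4
Solving with the normalization constraint gives π = (0.2500, 0.3125, 0.2708, 0.1667).
So the stationary probability of Dormant is 0.3125.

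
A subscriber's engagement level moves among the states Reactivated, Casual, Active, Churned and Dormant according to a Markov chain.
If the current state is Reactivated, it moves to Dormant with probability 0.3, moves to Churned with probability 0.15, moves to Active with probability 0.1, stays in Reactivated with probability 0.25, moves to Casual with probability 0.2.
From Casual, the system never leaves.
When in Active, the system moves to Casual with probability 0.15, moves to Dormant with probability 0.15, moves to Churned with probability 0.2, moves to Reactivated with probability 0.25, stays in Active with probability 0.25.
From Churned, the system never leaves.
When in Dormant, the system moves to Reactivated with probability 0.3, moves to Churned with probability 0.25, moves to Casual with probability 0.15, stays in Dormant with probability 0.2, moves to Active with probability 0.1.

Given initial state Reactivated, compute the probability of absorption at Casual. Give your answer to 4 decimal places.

Let h(s) be the probability of absorption at Casual starting from transient state s. Then h(Casual) = 1 and h(Churned) = 0. By first-step analysis:
h(Reactivated) = 0.25·h(Reactivated) + 0.2·1 + 0.1·h(Active) + 0.15·0 + 0.3·h(Dormant)
h(Active) = 0.25·h(Reactivated) + 0.15·1 + 0.25·h(Active) + 0.2·0 + 0.15·h(Dormant)
h(Dormant) = 0.3·h(Reactivated) + 0.15·1 + 0.1·h(Active) + 0.25·0 + 0.2·h(Dormant)
Solving: h(Reactivated) = 0.4996, h(Active) = 0.4528, h(Dormant) = 0.4315.
Starting from Reactivated, the probability is 0.4996.

0.4996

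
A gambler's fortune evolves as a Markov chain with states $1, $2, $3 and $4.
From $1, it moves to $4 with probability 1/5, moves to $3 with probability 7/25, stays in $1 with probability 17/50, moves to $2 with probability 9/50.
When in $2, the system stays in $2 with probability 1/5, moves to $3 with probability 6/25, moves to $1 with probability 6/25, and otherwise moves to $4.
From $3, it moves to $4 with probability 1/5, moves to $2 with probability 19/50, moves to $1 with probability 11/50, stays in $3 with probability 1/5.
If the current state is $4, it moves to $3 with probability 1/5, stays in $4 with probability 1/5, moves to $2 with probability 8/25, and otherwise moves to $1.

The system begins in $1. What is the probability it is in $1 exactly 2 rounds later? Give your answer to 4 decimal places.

Propagate the distribution vector 2 rounds from $1.
After 0 rounds: (1.0000, 0.0000, 0.0000, 0.0000)
After 1 round: (0.3400, 0.1800, 0.2800, 0.2000)
After 2 rounds: (0.2764, 0.2676, 0.2344, 0.2216)
P(in $1 after 2 rounds) = 0.2764

0.2764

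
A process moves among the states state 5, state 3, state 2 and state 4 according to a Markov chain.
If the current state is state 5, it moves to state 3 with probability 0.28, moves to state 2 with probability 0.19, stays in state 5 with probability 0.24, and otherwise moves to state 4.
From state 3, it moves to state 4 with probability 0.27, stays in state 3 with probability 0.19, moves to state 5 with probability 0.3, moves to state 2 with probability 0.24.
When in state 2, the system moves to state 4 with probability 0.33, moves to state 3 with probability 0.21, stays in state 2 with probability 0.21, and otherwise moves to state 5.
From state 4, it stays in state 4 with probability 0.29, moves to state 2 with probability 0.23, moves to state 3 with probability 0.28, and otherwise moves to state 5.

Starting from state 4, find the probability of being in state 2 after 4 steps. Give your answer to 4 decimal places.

Propagate the distribution vector 4 steps from state 4.
After 0 steps: (0.0000, 0.0000, 0.0000, 1.0000)
After 1 step: (0.2000, 0.2800, 0.2300, 0.2900)
After 2 steps: (0.2475, 0.2387, 0.2202, 0.2936)
After 3 steps: (0.2448, 0.2431, 0.2181, 0.2940)
After 4 steps: (0.2450, 0.2429, 0.2183, 0.2939)
P(in state 2 after 4 steps) = 0.2183

0.2183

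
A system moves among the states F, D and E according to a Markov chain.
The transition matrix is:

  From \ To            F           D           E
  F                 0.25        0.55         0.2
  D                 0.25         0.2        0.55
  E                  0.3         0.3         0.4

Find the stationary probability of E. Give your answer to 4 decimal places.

0.3961

Let the stationary distribution be π with π = πP and π_1 + π_2 + π_3 = 1.
π_1 = 0.25·π_1 + 0.25·π_2 + 0.3·π_3
π_2 = 0.55·π_1 + 0.2·π_2 + 0.3·π_3
Solving with the normalization constraint gives π = (0.2698, 0.3340, 0.3961).
So the stationary probability of E is 0.3961.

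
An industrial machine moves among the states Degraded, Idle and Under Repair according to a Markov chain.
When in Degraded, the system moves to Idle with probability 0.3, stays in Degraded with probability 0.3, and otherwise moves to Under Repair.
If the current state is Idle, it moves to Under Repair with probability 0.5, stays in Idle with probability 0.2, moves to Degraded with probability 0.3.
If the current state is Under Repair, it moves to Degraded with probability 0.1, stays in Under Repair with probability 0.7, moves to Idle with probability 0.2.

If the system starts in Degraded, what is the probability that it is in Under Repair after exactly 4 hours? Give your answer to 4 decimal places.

0.5986

Propagate the distribution vector 4 hours from Degraded.
After 0 hours: (1.0000, 0.0000, 0.0000)
After 1 hour: (0.3000, 0.3000, 0.4000)
After 2 hours: (0.2200, 0.2300, 0.5500)
After 3 hours: (0.1900, 0.2220, 0.5880)
After 4 hours: (0.1824, 0.2190, 0.5986)
P(in Under Repair after 4 hours) = 0.5986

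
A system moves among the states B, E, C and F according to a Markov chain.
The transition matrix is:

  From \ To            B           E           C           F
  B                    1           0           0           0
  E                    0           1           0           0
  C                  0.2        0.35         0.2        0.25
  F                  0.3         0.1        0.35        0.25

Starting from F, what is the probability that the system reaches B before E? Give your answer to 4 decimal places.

0.6049

Let h(s) be the probability of absorption at B starting from transient state s. Then h(B) = 1 and h(E) = 0. By first-step analysis:
h(C) = 0.2·1 + 0.35·0 + 0.2·h(C) + 0.25·h(F)
h(F) = 0.3·1 + 0.1·0 + 0.35·h(C) + 0.25·h(F)
Solving: h(C) = 0.4390, h(F) = 0.6049.
Starting from F, the probability is 0.6049.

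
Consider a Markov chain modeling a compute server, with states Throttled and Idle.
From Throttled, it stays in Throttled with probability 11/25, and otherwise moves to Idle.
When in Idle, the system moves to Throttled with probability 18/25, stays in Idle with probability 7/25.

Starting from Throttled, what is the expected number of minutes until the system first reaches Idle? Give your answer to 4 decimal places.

1.7857

Let t(s) be the expected number of minutes to first reach Idle from state s, with t(Idle) = 0. Conditioning on the first minute:
t(Throttled) = 1 + 0.44·t(Throttled)
Solving: t(Throttled) = 1.7857.
Expected minutes from Throttled to Idle: 1.7857.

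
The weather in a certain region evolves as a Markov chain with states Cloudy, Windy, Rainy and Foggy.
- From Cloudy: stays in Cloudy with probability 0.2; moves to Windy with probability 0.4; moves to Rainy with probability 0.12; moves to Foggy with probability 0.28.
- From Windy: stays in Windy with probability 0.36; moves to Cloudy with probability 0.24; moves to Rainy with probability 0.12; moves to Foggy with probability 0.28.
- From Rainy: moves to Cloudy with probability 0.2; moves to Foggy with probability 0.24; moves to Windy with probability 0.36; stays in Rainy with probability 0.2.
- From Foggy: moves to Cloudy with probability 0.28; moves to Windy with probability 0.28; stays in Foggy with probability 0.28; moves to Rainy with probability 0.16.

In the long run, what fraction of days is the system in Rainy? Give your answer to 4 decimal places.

0.1424

Let the stationary distribution be π with π = πP and π_1 + π_2 + π_3 + π_4 = 1.
π_1 = 0.2·π_1 + 0.24·π_2 + 0.2·π_3 + 0.28·π_4
π_2 = 0.4·π_1 + 0.36·π_2 + 0.36·π_3 + 0.28·π_4
π_3 = 0.12·π_1 + 0.12·π_2 + 0.2·π_3 + 0.16·π_4
Solving with the normalization constraint gives π = (0.2358, 0.3475, 0.1424, 0.2743).
So the stationary probability of Rainy is 0.1424.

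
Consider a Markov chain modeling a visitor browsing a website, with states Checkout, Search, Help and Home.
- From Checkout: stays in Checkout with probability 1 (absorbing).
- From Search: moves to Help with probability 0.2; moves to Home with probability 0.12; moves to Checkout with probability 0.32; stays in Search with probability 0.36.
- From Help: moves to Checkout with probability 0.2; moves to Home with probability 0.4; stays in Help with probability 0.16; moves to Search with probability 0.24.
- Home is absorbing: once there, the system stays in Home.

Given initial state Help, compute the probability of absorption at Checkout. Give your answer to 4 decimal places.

Let h(s) be the probability of absorption at Checkout starting from transient state s. Then h(Checkout) = 1 and h(Home) = 0. By first-step analysis:
h(Search) = 0.32·1 + 0.36·h(Search) + 0.2·h(Help) + 0.12·0
h(Help) = 0.2·1 + 0.24·h(Search) + 0.16·h(Help) + 0.4·0
Solving: h(Search) = 0.6307, h(Help) = 0.4183.
Starting from Help, the probability is 0.4183.

0.4183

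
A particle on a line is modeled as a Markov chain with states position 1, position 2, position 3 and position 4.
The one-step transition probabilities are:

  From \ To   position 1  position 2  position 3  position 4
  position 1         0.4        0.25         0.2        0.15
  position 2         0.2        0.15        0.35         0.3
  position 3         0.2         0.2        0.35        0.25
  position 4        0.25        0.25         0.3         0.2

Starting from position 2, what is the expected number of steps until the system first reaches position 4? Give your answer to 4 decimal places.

4.0506

Let t(s) be the expected number of steps to first reach position 4 from state s, with t(position 4) = 0. Conditioning on the first step:
t(position 1) = 1 + 0.4·t(position 1) + 0.25·t(position 2) + 0.2·t(position 3)
t(position 2) = 1 + 0.2·t(position 1) + 0.15·t(position 2) + 0.35·t(position 3)
t(position 3) = 1 + 0.2·t(position 1) + 0.2·t(position 2) + 0.35·t(position 3)
Solving: t(position 1) = 4.7722, t(position 2) = 4.0506, t(position 3) = 4.2532.
Expected steps from position 2 to position 4: 4.0506.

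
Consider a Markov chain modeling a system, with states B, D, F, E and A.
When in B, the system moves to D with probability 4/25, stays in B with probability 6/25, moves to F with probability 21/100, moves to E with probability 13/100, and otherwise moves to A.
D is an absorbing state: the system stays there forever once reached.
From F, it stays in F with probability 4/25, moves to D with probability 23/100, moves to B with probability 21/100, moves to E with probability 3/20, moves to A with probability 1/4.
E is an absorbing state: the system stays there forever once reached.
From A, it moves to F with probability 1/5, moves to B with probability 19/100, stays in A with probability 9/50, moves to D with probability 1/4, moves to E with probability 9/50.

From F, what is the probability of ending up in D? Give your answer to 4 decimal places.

Let h(s) be the probability of absorption at D starting from transient state s. Then h(D) = 1 and h(E) = 0. By first-step analysis:
h(B) = 0.24·h(B) + 0.16·1 + 0.21·h(F) + 0.13·0 + 0.26·h(A)
h(F) = 0.21·h(B) + 0.23·1 + 0.16·h(F) + 0.15·0 + 0.25·h(A)
h(A) = 0.19·h(B) + 0.25·1 + 0.2·h(F) + 0.18·0 + 0.18·h(A)
Solving: h(B) = 0.5724, h(F) = 0.5900, h(A) = 0.5814.
Starting from F, the probability is 0.5900.

0.5900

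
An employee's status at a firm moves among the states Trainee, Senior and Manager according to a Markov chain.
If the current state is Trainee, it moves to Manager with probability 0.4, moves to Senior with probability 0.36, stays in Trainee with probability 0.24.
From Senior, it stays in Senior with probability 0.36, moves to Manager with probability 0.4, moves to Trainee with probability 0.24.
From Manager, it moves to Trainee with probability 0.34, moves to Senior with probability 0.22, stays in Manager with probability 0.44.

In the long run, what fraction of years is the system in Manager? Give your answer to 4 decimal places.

Let the stationary distribution be π with π = πP and π_1 + π_2 + π_3 = 1.
π_1 = 0.24·π_1 + 0.24·π_2 + 0.34·π_3
π_2 = 0.36·π_1 + 0.36·π_2 + 0.22·π_3
Solving with the normalization constraint gives π = (0.2817, 0.3017, 0.4167).
So the stationary probability of Manager is 0.4167.

0.4167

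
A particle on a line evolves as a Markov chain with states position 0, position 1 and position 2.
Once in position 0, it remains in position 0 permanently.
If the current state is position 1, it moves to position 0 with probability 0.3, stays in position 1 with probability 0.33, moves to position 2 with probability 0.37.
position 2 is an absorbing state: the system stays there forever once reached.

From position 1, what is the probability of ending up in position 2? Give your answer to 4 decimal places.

0.5522

Let h(s) be the probability of absorption at position 2 starting from transient state s. Then h(position 2) = 1 and h(position 0) = 0. By first-step analysis:
h(position 1) = 0.3·0 + 0.33·h(position 1) + 0.37·1
Solving: h(position 1) = 0.5522.
Starting from position 1, the probability is 0.5522.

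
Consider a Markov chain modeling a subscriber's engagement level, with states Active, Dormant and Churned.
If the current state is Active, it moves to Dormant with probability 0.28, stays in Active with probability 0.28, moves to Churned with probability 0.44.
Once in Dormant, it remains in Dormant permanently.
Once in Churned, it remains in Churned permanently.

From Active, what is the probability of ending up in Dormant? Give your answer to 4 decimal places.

0.3889

Let h(s) be the probability of absorption at Dormant starting from transient state s. Then h(Dormant) = 1 and h(Churned) = 0. By first-step analysis:
h(Active) = 0.28·h(Active) + 0.28·1 + 0.44·0
Solving: h(Active) = 0.3889.
Starting from Active, the probability is 0.3889.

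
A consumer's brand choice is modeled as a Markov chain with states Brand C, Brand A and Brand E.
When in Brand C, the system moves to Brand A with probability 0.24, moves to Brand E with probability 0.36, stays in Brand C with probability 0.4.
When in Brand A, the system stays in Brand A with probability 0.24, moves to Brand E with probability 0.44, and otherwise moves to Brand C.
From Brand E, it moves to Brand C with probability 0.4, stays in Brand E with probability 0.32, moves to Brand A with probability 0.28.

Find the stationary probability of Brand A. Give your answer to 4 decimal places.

Let the stationary distribution be π with π = πP and π_1 + π_2 + π_3 = 1.
π_1 = 0.4·π_1 + 0.32·π_2 + 0.4·π_3
π_2 = 0.24·π_1 + 0.24·π_2 + 0.28·π_3
Solving with the normalization constraint gives π = (0.3796, 0.2546, 0.3657).
So the stationary probability of Brand A is 0.2546.

0.2546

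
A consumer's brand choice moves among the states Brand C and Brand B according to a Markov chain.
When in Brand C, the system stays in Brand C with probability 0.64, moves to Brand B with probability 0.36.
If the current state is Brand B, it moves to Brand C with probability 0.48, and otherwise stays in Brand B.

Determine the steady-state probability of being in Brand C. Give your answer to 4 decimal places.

Let the stationary distribution be π with π = πP and π_1 + π_2 = 1.
π_1 = 0.64·π_1 + 0.48·π_2
Solving with the normalization constraint gives π = (0.5714, 0.4286).
So the stationary probability of Brand C is 0.5714.

0.5714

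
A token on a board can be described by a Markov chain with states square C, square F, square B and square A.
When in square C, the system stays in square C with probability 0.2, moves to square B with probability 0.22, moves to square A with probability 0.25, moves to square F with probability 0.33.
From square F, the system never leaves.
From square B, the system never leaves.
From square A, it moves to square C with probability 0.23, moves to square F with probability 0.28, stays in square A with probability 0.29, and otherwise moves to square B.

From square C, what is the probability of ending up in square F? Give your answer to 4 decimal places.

Let h(s) be the probability of absorption at square F starting from transient state s. Then h(square F) = 1 and h(square B) = 0. By first-step analysis:
h(square C) = 0.2·h(square C) + 0.33·1 + 0.22·0 + 0.25·h(square A)
h(square A) = 0.23·h(square C) + 0.28·1 + 0.2·0 + 0.29·h(square A)
Solving: h(square C) = 0.5961, h(square A) = 0.5875.
Starting from square C, the probability is 0.5961.

0.5961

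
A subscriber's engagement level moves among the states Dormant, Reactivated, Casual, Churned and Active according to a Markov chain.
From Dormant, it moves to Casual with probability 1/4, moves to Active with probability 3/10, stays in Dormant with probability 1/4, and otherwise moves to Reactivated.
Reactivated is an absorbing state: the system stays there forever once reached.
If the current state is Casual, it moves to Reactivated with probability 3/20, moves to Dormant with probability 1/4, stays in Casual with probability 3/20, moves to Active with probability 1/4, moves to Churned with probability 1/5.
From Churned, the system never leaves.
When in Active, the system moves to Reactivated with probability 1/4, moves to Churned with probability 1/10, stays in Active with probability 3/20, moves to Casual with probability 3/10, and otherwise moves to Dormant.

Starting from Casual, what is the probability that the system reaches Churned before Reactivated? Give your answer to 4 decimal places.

Let h(s) be the probability of absorption at Churned starting from transient state s. Then h(Churned) = 1 and h(Reactivated) = 0. By first-step analysis:
h(Dormant) = 0.25·h(Dormant) + 0.2·0 + 0.25·h(Casual) + 0.3·h(Active)
h(Casual) = 0.25·h(Dormant) + 0.15·0 + 0.15·h(Casual) + 0.2·1 + 0.25·h(Active)
h(Active) = 0.2·h(Dormant) + 0.25·0 + 0.3·h(Casual) + 0.1·1 + 0.15·h(Active)
Solving: h(Dormant) = 0.2662, h(Casual) = 0.4091, h(Active) = 0.3247.
Starting from Casual, the probability is 0.4091.

0.4091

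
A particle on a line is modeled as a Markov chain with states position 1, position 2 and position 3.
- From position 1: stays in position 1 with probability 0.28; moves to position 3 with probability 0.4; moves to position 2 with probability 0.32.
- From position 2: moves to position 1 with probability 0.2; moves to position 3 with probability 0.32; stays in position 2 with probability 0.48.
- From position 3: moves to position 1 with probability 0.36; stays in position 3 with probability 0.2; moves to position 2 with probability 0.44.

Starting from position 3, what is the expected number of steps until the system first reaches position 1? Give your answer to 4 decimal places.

Let t(s) be the expected number of steps to first reach position 1 from state s, with t(position 1) = 0. Conditioning on the first step:
t(position 2) = 1 + 0.48·t(position 2) + 0.32·t(position 3)
t(position 3) = 1 + 0.44·t(position 2) + 0.2·t(position 3)
Solving: t(position 2) = 4.0698, t(position 3) = 3.4884.
Expected steps from position 3 to position 1: 3.4884.

3.4884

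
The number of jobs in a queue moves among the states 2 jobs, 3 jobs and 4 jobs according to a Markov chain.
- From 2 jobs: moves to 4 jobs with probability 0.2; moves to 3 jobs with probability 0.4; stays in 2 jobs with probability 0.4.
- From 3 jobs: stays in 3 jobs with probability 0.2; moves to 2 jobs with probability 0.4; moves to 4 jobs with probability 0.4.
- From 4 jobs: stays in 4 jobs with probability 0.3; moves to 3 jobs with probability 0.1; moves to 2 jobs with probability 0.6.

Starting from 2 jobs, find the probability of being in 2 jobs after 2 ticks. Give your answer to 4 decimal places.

0.4400

Sum over the intermediate state after 1 tick:
P = P(2 jobs→2 jobs)·P(2 jobs→2 jobs) + P(2 jobs→3 jobs)·P(3 jobs→2 jobs) + P(2 jobs→4 jobs)·P(4 jobs→2 jobs)
  = 0.4×0.4 + 0.4×0.4 + 0.2×0.6
  = 0.1600 + 0.1600 + 0.1200 = 0.4400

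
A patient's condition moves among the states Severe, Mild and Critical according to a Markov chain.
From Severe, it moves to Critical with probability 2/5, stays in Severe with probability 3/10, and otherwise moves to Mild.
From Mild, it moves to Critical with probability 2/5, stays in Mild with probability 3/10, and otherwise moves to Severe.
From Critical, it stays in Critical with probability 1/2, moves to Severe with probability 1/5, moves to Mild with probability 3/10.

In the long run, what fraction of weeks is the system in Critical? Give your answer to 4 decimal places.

Let the stationary distribution be π with π = πP and π_1 + π_2 + π_3 = 1.
π_1 = 0.3·π_1 + 0.3·π_2 + 0.2·π_3
π_2 = 0.3·π_1 + 0.3·π_2 + 0.3·π_3
Solving with the normalization constraint gives π = (0.2556, 0.3000, 0.4444).
So the stationary probability of Critical is 0.4444.

0.4444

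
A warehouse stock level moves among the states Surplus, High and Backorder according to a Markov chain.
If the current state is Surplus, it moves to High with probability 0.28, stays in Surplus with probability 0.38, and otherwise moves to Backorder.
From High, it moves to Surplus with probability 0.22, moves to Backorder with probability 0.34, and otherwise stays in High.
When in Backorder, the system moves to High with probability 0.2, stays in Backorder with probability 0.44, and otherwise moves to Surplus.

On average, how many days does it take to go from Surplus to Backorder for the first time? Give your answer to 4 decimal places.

2.9412

Let t(s) be the expected number of days to first reach Backorder from state s, with t(Backorder) = 0. Conditioning on the first day:
t(Surplus) = 1 + 0.38·t(Surplus) + 0.28·t(High)
t(High) = 1 + 0.22·t(Surplus) + 0.44·t(High)
Solving: t(Surplus) = 2.9412, t(High) = 2.9412.
Expected days from Surplus to Backorder: 2.9412.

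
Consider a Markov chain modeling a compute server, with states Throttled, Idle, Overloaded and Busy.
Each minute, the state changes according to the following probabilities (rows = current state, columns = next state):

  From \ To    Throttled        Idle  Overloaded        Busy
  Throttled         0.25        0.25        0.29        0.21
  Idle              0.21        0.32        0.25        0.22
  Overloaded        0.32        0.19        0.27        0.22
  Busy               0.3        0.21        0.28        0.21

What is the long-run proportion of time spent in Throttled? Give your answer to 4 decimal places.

Let the stationary distribution be π with π = πP and π_1 + π_2 + π_3 + π_4 = 1.
π_1 = 0.25·π_1 + 0.21·π_2 + 0.32·π_3 + 0.3·π_4
π_2 = 0.25·π_1 + 0.32·π_2 + 0.19·π_3 + 0.21·π_4
π_3 = 0.29·π_1 + 0.25·π_2 + 0.27·π_3 + 0.28·π_4
Solving with the normalization constraint gives π = (0.2702, 0.2420, 0.2727, 0.2151).
So the stationary probability of Throttled is 0.2702.

0.2702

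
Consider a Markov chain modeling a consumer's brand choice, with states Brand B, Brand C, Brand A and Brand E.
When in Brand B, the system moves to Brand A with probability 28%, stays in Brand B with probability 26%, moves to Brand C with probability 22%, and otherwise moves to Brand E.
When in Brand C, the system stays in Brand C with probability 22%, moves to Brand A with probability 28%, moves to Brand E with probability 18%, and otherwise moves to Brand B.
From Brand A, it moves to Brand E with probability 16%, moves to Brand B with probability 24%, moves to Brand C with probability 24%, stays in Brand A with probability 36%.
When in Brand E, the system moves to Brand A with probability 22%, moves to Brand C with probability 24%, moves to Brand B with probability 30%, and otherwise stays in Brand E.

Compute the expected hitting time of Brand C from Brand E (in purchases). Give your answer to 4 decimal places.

4.2635

Let t(s) be the expected number of purchases to first reach Brand C from state s, with t(Brand C) = 0. Conditioning on the first purchase:
t(Brand B) = 1 + 0.26·t(Brand B) + 0.28·t(Brand A) + 0.24·t(Brand E)
t(Brand A) = 1 + 0.24·t(Brand B) + 0.36·t(Brand A) + 0.16·t(Brand E)
t(Brand E) = 1 + 0.3·t(Brand B) + 0.22·t(Brand A) + 0.24·t(Brand E)
Solving: t(Brand B) = 4.3452, t(Brand A) = 4.2578, t(Brand E) = 4.2635.
Expected purchases from Brand E to Brand C: 4.2635.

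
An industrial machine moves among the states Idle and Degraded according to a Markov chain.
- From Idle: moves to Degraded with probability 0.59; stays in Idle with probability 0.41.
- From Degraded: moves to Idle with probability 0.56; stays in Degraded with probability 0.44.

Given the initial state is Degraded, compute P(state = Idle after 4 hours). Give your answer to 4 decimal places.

Propagate the distribution vector 4 hours from Degraded.
After 0 hours: (0.0000, 1.0000)
After 1 hour: (0.5600, 0.4400)
After 2 hours: (0.4760, 0.5240)
After 3 hours: (0.4886, 0.5114)
After 4 hours: (0.4867, 0.5133)
P(in Idle after 4 hours) = 0.4867

0.4867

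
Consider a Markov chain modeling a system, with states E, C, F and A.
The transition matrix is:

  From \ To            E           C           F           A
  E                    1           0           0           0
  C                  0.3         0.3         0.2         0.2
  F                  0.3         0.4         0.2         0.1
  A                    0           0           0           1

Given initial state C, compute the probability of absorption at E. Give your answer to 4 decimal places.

0.6250

Let h(s) be the probability of absorption at E starting from transient state s. Then h(E) = 1 and h(A) = 0. By first-step analysis:
h(C) = 0.3·1 + 0.3·h(C) + 0.2·h(F) + 0.2·0
h(F) = 0.3·1 + 0.4·h(C) + 0.2·h(F) + 0.1·0
Solving: h(C) = 0.6250, h(F) = 0.6875.
Starting from C, the probability is 0.6250.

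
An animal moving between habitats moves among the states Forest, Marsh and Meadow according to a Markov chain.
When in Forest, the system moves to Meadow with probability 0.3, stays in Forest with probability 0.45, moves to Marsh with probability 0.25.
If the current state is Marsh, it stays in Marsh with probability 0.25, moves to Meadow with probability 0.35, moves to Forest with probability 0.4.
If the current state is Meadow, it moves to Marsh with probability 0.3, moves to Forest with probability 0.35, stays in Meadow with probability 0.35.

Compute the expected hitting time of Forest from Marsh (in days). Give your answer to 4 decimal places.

Let t(s) be the expected number of days to first reach Forest from state s, with t(Forest) = 0. Conditioning on the first day:
t(Marsh) = 1 + 0.25·t(Marsh) + 0.35·t(Meadow)
t(Meadow) = 1 + 0.3·t(Marsh) + 0.35·t(Meadow)
Solving: t(Marsh) = 2.6144, t(Meadow) = 2.7451.
Expected days from Marsh to Forest: 2.6144.

2.6144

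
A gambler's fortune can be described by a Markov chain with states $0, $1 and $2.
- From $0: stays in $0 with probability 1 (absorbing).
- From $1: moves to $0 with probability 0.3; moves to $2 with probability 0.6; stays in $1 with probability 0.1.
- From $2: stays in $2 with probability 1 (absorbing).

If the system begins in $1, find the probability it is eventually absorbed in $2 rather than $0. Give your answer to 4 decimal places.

Let h(s) be the probability of absorption at $2 starting from transient state s. Then h($2) = 1 and h($0) = 0. By first-step analysis:
h($1) = 0.3·0 + 0.1·h($1) + 0.6·1
Solving: h($1) = 0.6667.
Starting from $1, the probability is 0.6667.

0.6667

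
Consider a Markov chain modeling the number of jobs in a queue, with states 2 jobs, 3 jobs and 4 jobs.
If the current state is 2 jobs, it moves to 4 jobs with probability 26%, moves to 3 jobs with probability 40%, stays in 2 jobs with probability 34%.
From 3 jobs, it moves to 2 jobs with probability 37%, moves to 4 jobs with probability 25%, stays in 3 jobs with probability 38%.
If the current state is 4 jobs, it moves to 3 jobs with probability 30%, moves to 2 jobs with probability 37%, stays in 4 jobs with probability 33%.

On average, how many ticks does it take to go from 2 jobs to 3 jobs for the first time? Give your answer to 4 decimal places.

2.6879

Let t(s) be the expected number of ticks to first reach 3 jobs from state s, with t(3 jobs) = 0. Conditioning on the first tick:
t(2 jobs) = 1 + 0.34·t(2 jobs) + 0.26·t(4 jobs)
t(4 jobs) = 1 + 0.37·t(2 jobs) + 0.33·t(4 jobs)
Solving: t(2 jobs) = 2.6879, t(4 jobs) = 2.9769.
Expected ticks from 2 jobs to 3 jobs: 2.6879.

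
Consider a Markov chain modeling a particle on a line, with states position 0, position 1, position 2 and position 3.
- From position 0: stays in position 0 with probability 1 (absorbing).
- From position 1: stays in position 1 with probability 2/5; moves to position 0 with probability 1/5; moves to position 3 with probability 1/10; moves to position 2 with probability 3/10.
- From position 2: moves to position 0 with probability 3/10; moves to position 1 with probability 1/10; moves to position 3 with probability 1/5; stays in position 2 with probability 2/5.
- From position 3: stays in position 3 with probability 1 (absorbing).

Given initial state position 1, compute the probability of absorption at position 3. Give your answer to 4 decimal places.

Let h(s) be the probability of absorption at position 3 starting from transient state s. Then h(position 3) = 1 and h(position 0) = 0. By first-step analysis:
h(position 1) = 0.2·0 + 0.4·h(position 1) + 0.3·h(position 2) + 0.1·1
h(position 2) = 0.3·0 + 0.1·h(position 1) + 0.4·h(position 2) + 0.2·1
Solving: h(position 1) = 0.3636, h(position 2) = 0.3939.
Starting from position 1, the probability is 0.3636.

0.3636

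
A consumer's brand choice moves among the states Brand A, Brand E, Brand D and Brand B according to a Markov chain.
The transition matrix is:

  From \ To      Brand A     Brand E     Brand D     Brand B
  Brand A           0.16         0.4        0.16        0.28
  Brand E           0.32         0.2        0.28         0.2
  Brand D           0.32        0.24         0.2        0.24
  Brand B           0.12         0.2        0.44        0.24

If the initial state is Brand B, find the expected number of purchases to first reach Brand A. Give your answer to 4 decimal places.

4.3843

Let t(s) be the expected number of purchases to first reach Brand A from state s, with t(Brand A) = 0. Conditioning on the first purchase:
t(Brand E) = 1 + 0.2·t(Brand E) + 0.28·t(Brand D) + 0.2·t(Brand B)
t(Brand D) = 1 + 0.24·t(Brand E) + 0.2·t(Brand D) + 0.24·t(Brand B)
t(Brand B) = 1 + 0.2·t(Brand E) + 0.44·t(Brand D) + 0.24·t(Brand B)
Solving: t(Brand E) = 3.6245, t(Brand D) = 3.6526, t(Brand B) = 4.3843.
Expected purchases from Brand B to Brand A: 4.3843.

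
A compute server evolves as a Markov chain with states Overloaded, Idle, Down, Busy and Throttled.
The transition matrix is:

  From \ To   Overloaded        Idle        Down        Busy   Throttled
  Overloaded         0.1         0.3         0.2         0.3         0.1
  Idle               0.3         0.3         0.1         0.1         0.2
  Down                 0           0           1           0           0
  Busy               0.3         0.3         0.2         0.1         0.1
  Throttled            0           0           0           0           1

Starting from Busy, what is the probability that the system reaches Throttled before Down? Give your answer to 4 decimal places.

0.4333

Let h(s) be the probability of absorption at Throttled starting from transient state s. Then h(Throttled) = 1 and h(Down) = 0. By first-step analysis:
h(Overloaded) = 0.1·h(Overloaded) + 0.3·h(Idle) + 0.2·0 + 0.3·h(Busy) + 0.1·1
h(Idle) = 0.3·h(Overloaded) + 0.3·h(Idle) + 0.1·0 + 0.1·h(Busy) + 0.2·1
h(Busy) = 0.3·h(Overloaded) + 0.3·h(Idle) + 0.2·0 + 0.1·h(Busy) + 0.1·1
Solving: h(Overloaded) = 0.4333, h(Idle) = 0.5333, h(Busy) = 0.4333.
Starting from Busy, the probability is 0.4333.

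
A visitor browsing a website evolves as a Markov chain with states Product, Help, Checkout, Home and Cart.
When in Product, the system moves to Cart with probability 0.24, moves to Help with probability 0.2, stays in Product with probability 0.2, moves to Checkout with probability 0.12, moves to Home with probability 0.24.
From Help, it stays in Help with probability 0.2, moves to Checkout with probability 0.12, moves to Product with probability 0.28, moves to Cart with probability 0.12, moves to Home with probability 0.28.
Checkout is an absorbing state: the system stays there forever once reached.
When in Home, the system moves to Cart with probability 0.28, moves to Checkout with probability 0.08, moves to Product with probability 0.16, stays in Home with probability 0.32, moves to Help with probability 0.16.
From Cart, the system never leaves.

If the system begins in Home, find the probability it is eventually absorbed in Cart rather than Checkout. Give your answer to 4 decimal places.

Let h(s) be the probability of absorption at Cart starting from transient state s. Then h(Cart) = 1 and h(Checkout) = 0. By first-step analysis:
h(Product) = 0.2·h(Product) + 0.2·h(Help) + 0.12·0 + 0.24·h(Home) + 0.24·1
h(Help) = 0.28·h(Product) + 0.2·h(Help) + 0.12·0 + 0.28·h(Home) + 0.12·1
h(Home) = 0.16·h(Product) + 0.16·h(Help) + 0.08·0 + 0.32·h(Home) + 0.28·1
Solving: h(Product) = 0.6761, h(Help) = 0.6391, h(Home) = 0.7212.
Starting from Home, the probability is 0.7212.

0.7212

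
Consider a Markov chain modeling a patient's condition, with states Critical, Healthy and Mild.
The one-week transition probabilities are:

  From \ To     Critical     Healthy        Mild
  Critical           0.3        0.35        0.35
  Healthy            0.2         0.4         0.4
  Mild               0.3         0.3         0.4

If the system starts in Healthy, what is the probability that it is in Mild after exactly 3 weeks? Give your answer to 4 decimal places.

0.3870

Propagate the distribution vector 3 weeks from Healthy.
After 0 weeks: (0.0000, 1.0000, 0.0000)
After 1 week: (0.2000, 0.4000, 0.4000)
After 2 weeks: (0.2600, 0.3500, 0.3900)
After 3 weeks: (0.2650, 0.3480, 0.3870)
P(in Mild after 3 weeks) = 0.3870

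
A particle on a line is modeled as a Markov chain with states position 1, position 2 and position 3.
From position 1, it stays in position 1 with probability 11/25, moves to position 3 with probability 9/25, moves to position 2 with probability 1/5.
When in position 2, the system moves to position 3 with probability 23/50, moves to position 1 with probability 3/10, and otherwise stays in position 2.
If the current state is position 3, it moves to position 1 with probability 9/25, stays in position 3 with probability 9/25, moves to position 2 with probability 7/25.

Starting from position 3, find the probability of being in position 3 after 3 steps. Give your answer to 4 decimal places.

Propagate the distribution vector 3 steps from position 3.
After 0 steps: (0.0000, 0.0000, 1.0000)
After 1 step: (0.3600, 0.2800, 0.3600)
After 2 steps: (0.3720, 0.2400, 0.3880)
After 3 steps: (0.3754, 0.2406, 0.3840)
P(in position 3 after 3 steps) = 0.3840

0.3840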